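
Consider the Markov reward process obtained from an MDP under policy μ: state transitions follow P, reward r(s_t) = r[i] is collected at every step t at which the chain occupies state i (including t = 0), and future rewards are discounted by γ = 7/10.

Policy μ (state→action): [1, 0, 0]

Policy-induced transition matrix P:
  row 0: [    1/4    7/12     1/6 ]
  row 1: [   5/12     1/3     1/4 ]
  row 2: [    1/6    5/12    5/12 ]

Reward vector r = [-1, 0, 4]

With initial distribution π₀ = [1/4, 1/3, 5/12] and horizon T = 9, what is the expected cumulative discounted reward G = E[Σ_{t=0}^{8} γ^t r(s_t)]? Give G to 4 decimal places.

t=0: π = [0.2500, 0.3333, 0.4167], E[r] = 1.4167, γ^t·E[r] = 1.416667, running G = 1.416667
t=1: π = [0.2708, 0.4306, 0.2986], E[r] = 0.9236, γ^t·E[r] = 0.646528, running G = 2.063194
t=2: π = [0.2969, 0.4259, 0.2772], E[r] = 0.8119, γ^t·E[r] = 0.397841, running G = 2.461036
t=3: π = [0.2979, 0.4307, 0.2715], E[r] = 0.7880, γ^t·E[r] = 0.270268, running G = 2.731304
t=4: π = [0.2992, 0.4304, 0.2704], E[r] = 0.7825, γ^t·E[r] = 0.187884, running G = 2.919188
t=5: π = [0.2992, 0.4307, 0.2701], E[r] = 0.7814, γ^t·E[r] = 0.131323, running G = 3.050511
t=6: π = [0.2993, 0.4306, 0.2701], E[r] = 0.7811, γ^t·E[r] = 0.091895, running G = 3.142406
t=7: π = [0.2993, 0.4307, 0.2701], E[r] = 0.7810, γ^t·E[r] = 0.064322, running G = 3.206728
t=8: π = [0.2993, 0.4307, 0.2701], E[r] = 0.7810, γ^t·E[r] = 0.045025, running G = 3.251752

G = 3.2518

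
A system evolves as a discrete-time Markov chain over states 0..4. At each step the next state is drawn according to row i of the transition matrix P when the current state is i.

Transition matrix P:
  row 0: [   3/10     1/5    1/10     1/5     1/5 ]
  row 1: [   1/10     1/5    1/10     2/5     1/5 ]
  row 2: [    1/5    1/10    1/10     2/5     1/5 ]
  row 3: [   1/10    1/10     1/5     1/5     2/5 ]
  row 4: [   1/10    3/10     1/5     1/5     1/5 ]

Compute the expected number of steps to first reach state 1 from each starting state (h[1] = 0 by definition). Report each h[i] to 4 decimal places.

h = [5.3509, 0.0000, 5.9868, 5.8553, 4.8794]

First-step conditioning: h[1] = 0; for i ≠ 1, h[i] = 1 + Σ_k P[i][k]·h[k].
  h[0] = 1 + 3/10·h[0] + 1/10·h[2] + 1/5·h[3] + 1/5·h[4]
  h[2] = 1 + 1/5·h[0] + 1/10·h[2] + 2/5·h[3] + 1/5·h[4]
  h[3] = 1 + 1/10·h[0] + 1/5·h[2] + 1/5·h[3] + 2/5·h[4]
  h[4] = 1 + 1/10·h[0] + 1/5·h[2] + 1/5·h[3] + 1/5·h[4]
Solving the 4×4 linear system over states ≠ 1 gives exactly h = [305/57, 0, 455/76, 445/76, 2225/456] (h[1] = 0 is the target).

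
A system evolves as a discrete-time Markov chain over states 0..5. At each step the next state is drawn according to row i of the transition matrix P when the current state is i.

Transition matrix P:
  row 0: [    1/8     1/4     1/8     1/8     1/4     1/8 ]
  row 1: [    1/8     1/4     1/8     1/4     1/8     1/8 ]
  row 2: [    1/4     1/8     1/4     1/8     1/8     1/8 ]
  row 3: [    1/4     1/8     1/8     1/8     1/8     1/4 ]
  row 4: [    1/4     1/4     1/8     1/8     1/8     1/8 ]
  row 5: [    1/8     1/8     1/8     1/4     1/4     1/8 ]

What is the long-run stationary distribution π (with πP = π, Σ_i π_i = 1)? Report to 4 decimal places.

π = [0.1846, 0.1930, 0.1429, 0.1674, 0.1663, 0.1459]

Balance equations π_j = Σ_i π_i·P[i][j]:
  π_0 = 1/8·π_0 + 1/8·π_1 + 1/4·π_2 + 1/4·π_3 + 1/4·π_4 + 1/8·π_5
  π_1 = 1/4·π_0 + 1/4·π_1 + 1/8·π_2 + 1/8·π_3 + 1/4·π_4 + 1/8·π_5
  π_2 = 1/8·π_0 + 1/8·π_1 + 1/4·π_2 + 1/8·π_3 + 1/8·π_4 + 1/8·π_5
  π_3 = 1/8·π_0 + 1/4·π_1 + 1/8·π_2 + 1/8·π_3 + 1/8·π_4 + 1/4·π_5
  π_4 = 1/4·π_0 + 1/8·π_1 + 1/8·π_2 + 1/8·π_3 + 1/8·π_4 + 1/4·π_5
  normalize: π_0 + π_1 + π_2 + π_3 + π_4 + π_5 = 1
Solving the linear system gives exactly π = [5965/32319, 11/57, 1/7, 601/3591, 5375/32319, 524/3591].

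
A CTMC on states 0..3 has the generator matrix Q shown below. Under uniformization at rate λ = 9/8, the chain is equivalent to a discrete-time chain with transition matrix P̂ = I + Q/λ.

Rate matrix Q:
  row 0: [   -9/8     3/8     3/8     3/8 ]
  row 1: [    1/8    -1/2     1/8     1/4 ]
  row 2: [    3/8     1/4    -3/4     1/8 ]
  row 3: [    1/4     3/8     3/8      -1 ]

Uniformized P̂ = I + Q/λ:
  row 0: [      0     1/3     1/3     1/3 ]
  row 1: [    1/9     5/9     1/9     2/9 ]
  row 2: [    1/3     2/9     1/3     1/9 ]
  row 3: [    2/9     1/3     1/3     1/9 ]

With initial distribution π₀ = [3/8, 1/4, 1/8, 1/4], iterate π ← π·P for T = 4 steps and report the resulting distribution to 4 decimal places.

π = [0.1693, 0.3928, 0.2464, 0.1915]

t=0: π = [0.3750, 0.2500, 0.1250, 0.2500]
t=1: π = [0.1250, 0.3750, 0.2778, 0.2222]
t=2: π = [0.1836, 0.3858, 0.2500, 0.1806]
t=3: π = [0.1663, 0.3913, 0.2476, 0.1948]
t=4: π = [0.1693, 0.3928, 0.2464, 0.1915]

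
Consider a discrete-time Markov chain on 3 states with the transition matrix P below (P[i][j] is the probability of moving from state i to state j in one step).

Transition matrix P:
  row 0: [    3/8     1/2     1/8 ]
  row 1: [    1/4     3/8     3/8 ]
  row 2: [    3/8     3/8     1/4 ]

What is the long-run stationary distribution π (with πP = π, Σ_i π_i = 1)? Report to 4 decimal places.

Balance equations π_j = Σ_i π_i·P[i][j]:
  π_0 = 3/8·π_0 + 1/4·π_1 + 3/8·π_2
  π_1 = 1/2·π_0 + 3/8·π_1 + 3/8·π_2
  normalize: π_0 + π_1 + π_2 = 1
Solving the linear system gives exactly π = [21/65, 27/65, 17/65].

π = [0.3231, 0.4154, 0.2615]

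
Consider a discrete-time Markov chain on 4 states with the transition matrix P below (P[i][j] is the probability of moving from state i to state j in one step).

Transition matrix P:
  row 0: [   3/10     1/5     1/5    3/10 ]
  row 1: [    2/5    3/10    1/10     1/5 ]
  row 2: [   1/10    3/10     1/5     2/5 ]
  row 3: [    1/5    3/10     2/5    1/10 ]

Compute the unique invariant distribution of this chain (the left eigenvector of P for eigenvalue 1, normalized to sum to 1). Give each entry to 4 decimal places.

Balance equations π_j = Σ_i π_i·P[i][j]:
  π_0 = 3/10·π_0 + 2/5·π_1 + 1/10·π_2 + 1/5·π_3
  π_1 = 1/5·π_0 + 3/10·π_1 + 3/10·π_2 + 3/10·π_3
  π_2 = 1/5·π_0 + 1/10·π_1 + 1/5·π_2 + 2/5·π_3
  normalize: π_0 + π_1 + π_2 + π_3 = 1
Solving the linear system gives exactly π = [281/1087, 298/1087, 241/1087, 267/1087].

π = [0.2585, 0.2741, 0.2217, 0.2456]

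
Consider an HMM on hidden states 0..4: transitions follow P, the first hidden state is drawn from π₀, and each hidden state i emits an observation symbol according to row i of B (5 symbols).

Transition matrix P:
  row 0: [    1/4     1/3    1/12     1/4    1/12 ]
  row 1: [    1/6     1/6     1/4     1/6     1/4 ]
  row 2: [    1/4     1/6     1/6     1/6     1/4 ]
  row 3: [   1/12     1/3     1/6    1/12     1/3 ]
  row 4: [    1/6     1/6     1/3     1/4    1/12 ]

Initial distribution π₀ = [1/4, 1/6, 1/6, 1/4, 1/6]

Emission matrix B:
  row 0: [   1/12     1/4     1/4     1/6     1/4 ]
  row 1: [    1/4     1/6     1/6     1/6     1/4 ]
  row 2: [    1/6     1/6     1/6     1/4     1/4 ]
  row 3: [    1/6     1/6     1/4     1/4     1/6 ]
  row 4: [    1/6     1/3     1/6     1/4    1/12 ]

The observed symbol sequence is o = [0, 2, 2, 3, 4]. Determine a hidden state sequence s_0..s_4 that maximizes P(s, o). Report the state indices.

t=0: δ = [2.083e-02, 4.167e-02, 2.778e-02, 4.167e-02, 2.778e-02]  (obs o_0=0)
t=1: δ = [1.736e-03, 2.315e-03, 1.736e-03, 1.736e-03, 2.315e-03]  ψ = [1, 3, 1, 1, 3]  (obs o_1=2)
t=2: δ = [1.085e-04, 9.645e-05, 1.286e-04, 1.447e-04, 9.645e-05]  ψ = [0, 0, 4, 4, 1]  (obs o_2=2)
t=3: δ = [5.358e-06, 8.038e-06, 8.038e-06, 6.782e-06, 1.206e-05]  ψ = [2, 3, 4, 0, 3]  (obs o_3=3)
t=4: δ = [5.023e-07, 5.651e-07, 1.005e-06, 5.023e-07, 1.884e-07]  ψ = [2, 3, 4, 4, 3]  (obs o_4=4)
backtrack: best end state = 2; path = [3, 4, 3, 4, 2]

path = [3, 4, 3, 4, 2]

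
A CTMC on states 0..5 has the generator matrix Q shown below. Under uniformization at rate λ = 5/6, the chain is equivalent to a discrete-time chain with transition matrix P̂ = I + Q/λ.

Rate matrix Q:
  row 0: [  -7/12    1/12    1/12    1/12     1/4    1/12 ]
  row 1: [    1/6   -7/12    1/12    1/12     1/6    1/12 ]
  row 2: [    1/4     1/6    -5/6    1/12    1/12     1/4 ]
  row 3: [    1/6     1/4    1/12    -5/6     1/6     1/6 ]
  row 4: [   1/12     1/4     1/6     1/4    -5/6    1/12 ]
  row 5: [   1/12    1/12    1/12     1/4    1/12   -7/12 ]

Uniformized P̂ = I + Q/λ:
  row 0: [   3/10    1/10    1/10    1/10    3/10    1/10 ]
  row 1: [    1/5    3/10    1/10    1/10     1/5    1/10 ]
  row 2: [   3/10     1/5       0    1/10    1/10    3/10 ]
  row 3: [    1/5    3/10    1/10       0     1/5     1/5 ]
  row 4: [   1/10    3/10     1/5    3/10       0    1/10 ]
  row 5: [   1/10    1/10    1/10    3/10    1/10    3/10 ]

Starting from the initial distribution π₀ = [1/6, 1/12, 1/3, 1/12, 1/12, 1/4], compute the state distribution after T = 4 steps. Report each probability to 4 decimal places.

π = [0.1971, 0.2158, 0.1053, 0.1509, 0.1601, 0.1708]

t=0: π = [0.1667, 0.0833, 0.3333, 0.0833, 0.0833, 0.2500]
t=1: π = [0.2167, 0.1833, 0.0750, 0.1583, 0.1417, 0.2250]
t=2: π = [0.1925, 0.2042, 0.1067, 0.1575, 0.1633, 0.1758]
t=3: π = [0.1960, 0.2157, 0.1057, 0.1521, 0.1583, 0.1723]
t=4: π = [0.1971, 0.2158, 0.1053, 0.1509, 0.1601, 0.1708]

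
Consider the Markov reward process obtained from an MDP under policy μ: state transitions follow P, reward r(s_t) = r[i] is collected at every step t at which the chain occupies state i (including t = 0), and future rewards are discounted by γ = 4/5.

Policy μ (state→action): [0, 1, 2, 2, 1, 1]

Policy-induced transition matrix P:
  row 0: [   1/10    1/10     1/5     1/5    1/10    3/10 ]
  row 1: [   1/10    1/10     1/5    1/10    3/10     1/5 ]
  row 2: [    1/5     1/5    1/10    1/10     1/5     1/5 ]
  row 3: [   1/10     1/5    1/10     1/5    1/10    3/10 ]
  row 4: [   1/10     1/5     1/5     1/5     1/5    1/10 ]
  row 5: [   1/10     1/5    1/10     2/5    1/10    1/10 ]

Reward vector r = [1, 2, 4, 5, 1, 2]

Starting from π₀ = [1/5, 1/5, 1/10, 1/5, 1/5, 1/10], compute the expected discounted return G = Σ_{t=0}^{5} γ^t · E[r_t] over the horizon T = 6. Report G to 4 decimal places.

G = 9.4642

t=0: π = [0.2000, 0.2000, 0.1000, 0.2000, 0.2000, 0.1000], E[r] = 2.4000, γ^t·E[r] = 2.400000, running G = 2.400000
t=1: π = [0.1100, 0.1600, 0.1600, 0.1900, 0.1700, 0.2100], E[r] = 2.6100, γ^t·E[r] = 2.088000, running G = 4.488000
t=2: π = [0.1160, 0.1730, 0.1440, 0.2100, 0.1650, 0.1920], E[r] = 2.6370, γ^t·E[r] = 1.687680, running G = 6.175680
t=3: π = [0.1144, 0.1711, 0.1454, 0.2067, 0.1655, 0.1969], E[r] = 2.6310, γ^t·E[r] = 1.347072, running G = 7.522752
t=4: π = [0.1145, 0.1715, 0.1451, 0.2077, 0.1653, 0.1959], E[r] = 2.6335, γ^t·E[r] = 1.078698, running G = 8.601450
t=5: π = [0.1145, 0.1714, 0.1451, 0.2075, 0.1653, 0.1961], E[r] = 2.6330, γ^t·E[r] = 0.862774, running G = 9.464224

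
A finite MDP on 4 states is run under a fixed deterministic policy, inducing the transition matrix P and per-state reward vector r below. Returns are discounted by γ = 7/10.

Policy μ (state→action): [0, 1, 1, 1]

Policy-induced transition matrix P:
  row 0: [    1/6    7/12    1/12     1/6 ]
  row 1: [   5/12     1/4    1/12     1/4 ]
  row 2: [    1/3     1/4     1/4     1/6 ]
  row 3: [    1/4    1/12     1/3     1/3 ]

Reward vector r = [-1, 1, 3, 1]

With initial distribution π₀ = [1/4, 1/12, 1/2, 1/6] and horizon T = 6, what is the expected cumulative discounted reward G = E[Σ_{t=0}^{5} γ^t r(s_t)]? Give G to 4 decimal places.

t=0: π = [0.2500, 0.0833, 0.5000, 0.1667], E[r] = 1.5000, γ^t·E[r] = 1.500000, running G = 1.500000
t=1: π = [0.2847, 0.3056, 0.2083, 0.2014], E[r] = 0.8472, γ^t·E[r] = 0.593056, running G = 2.093056
t=2: π = [0.2946, 0.3113, 0.1684, 0.2257], E[r] = 0.7477, γ^t·E[r] = 0.366366, running G = 2.459421
t=3: π = [0.2914, 0.3106, 0.1678, 0.2302], E[r] = 0.7529, γ^t·E[r] = 0.258242, running G = 2.717664
t=4: π = [0.2915, 0.3088, 0.1689, 0.2309], E[r] = 0.7548, γ^t·E[r] = 0.181225, running G = 2.898889
t=5: π = [0.2912, 0.3087, 0.1692, 0.2309], E[r] = 0.7559, γ^t·E[r] = 0.127049, running G = 3.025938

G = 3.0259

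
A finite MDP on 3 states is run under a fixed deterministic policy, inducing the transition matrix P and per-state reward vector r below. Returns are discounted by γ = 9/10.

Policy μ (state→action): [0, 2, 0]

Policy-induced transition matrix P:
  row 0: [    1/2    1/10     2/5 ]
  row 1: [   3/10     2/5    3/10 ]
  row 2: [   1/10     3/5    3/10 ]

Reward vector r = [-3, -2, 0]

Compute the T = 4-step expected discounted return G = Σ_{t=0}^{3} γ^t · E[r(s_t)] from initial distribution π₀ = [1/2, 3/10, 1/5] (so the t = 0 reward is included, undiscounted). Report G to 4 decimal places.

G = -6.1046

t=0: π = [0.5000, 0.3000, 0.2000], E[r] = -2.1000, γ^t·E[r] = -2.100000, running G = -2.100000
t=1: π = [0.3600, 0.2900, 0.3500], E[r] = -1.6600, γ^t·E[r] = -1.494000, running G = -3.594000
t=2: π = [0.3020, 0.3620, 0.3360], E[r] = -1.6300, γ^t·E[r] = -1.320300, running G = -4.914300
t=3: π = [0.2932, 0.3766, 0.3302], E[r] = -1.6328, γ^t·E[r] = -1.190311, running G = -6.104611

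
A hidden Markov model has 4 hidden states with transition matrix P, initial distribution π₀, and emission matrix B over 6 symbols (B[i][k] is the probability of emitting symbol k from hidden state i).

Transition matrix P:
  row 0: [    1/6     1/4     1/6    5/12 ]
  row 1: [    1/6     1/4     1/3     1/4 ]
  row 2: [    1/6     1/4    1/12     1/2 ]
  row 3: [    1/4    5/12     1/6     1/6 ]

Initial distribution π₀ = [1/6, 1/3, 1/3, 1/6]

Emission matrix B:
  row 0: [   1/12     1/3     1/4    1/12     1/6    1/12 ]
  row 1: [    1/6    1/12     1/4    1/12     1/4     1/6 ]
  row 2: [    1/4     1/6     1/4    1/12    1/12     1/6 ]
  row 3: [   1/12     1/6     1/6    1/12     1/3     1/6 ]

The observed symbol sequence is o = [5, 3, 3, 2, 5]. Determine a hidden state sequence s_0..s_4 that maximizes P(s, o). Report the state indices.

t=0: δ = [1.389e-02, 5.556e-02, 5.556e-02, 2.778e-02]  (obs o_0=5)
t=1: δ = [7.716e-04, 1.157e-03, 1.543e-03, 2.315e-03]  ψ = [1, 1, 1, 2]  (obs o_1=3)
t=2: δ = [4.823e-05, 8.038e-05, 3.215e-05, 6.430e-05]  ψ = [3, 3, 1, 2]  (obs o_2=3)
t=3: δ = [4.019e-06, 6.698e-06, 6.698e-06, 3.349e-06]  ψ = [3, 3, 1, 0]  (obs o_3=2)
t=4: δ = [9.303e-08, 2.791e-07, 3.721e-07, 5.582e-07]  ψ = [1, 1, 1, 2]  (obs o_4=5)
backtrack: best end state = 3; path = [2, 3, 1, 2, 3]

path = [2, 3, 1, 2, 3]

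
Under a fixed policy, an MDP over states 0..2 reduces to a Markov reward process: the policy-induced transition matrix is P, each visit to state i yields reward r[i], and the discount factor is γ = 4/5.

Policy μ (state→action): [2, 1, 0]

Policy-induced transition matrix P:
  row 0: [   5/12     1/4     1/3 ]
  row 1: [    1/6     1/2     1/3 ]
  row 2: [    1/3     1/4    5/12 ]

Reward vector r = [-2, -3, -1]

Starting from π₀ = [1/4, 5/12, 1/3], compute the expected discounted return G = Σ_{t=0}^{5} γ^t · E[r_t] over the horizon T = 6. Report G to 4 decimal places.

t=0: π = [0.2500, 0.4167, 0.3333], E[r] = -2.0833, γ^t·E[r] = -2.083333, running G = -2.083333
t=1: π = [0.2847, 0.3542, 0.3611], E[r] = -1.9931, γ^t·E[r] = -1.594444, running G = -3.677778
t=2: π = [0.2980, 0.3385, 0.3634], E[r] = -1.9751, γ^t·E[r] = -1.264074, running G = -4.941852
t=3: π = [0.3017, 0.3346, 0.3636], E[r] = -1.9710, γ^t·E[r] = -1.009160, running G = -5.951012
t=4: π = [0.3027, 0.3337, 0.3636], E[r] = -1.9700, γ^t·E[r] = -0.806922, running G = -6.757934
t=5: π = [0.3029, 0.3334, 0.3636], E[r] = -1.9698, γ^t·E[r] = -0.645457, running G = -7.403391

G = -7.4034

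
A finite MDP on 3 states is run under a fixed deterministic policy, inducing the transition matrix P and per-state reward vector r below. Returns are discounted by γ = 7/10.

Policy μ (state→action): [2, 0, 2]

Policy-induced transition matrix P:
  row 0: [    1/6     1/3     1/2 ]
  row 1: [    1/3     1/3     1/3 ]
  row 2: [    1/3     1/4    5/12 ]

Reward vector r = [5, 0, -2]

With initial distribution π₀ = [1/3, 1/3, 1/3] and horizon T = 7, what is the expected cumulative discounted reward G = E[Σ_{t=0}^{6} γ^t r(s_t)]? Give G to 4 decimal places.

t=0: π = [0.3333, 0.3333, 0.3333], E[r] = 1.0000, γ^t·E[r] = 1.000000, running G = 1.000000
t=1: π = [0.2778, 0.3056, 0.4167], E[r] = 0.5556, γ^t·E[r] = 0.388889, running G = 1.388889
t=2: π = [0.2870, 0.2986, 0.4144], E[r] = 0.6065, γ^t·E[r] = 0.297176, running G = 1.686065
t=3: π = [0.2855, 0.2988, 0.4157], E[r] = 0.5961, γ^t·E[r] = 0.204450, running G = 1.890515
t=4: π = [0.2858, 0.2987, 0.4156], E[r] = 0.5976, γ^t·E[r] = 0.143493, running G = 2.034008
t=5: π = [0.2857, 0.2987, 0.4156], E[r] = 0.5974, γ^t·E[r] = 0.100399, running G = 2.134407
t=6: π = [0.2857, 0.2987, 0.4156], E[r] = 0.5974, γ^t·E[r] = 0.070285, running G = 2.204692

G = 2.2047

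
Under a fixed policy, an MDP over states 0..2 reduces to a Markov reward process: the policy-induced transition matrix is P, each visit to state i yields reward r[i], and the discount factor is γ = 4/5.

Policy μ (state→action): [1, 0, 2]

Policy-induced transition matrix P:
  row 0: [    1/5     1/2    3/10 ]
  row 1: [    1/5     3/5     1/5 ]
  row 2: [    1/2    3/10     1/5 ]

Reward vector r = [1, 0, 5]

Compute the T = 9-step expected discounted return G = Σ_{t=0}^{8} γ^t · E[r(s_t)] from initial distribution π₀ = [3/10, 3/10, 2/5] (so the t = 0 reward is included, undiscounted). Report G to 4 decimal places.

t=0: π = [0.3000, 0.3000, 0.4000], E[r] = 2.3000, γ^t·E[r] = 2.300000, running G = 2.300000
t=1: π = [0.3200, 0.4500, 0.2300], E[r] = 1.4700, γ^t·E[r] = 1.176000, running G = 3.476000
t=2: π = [0.2690, 0.4990, 0.2320], E[r] = 1.4290, γ^t·E[r] = 0.914560, running G = 4.390560
t=3: π = [0.2696, 0.5035, 0.2269], E[r] = 1.4041, γ^t·E[r] = 0.718899, running G = 5.109459
t=4: π = [0.2681, 0.5050, 0.2270], E[r] = 1.4029, γ^t·E[r] = 0.574616, running G = 5.684075
t=5: π = [0.2681, 0.5051, 0.2268], E[r] = 1.4021, γ^t·E[r] = 0.459448, running G = 6.143522
t=6: π = [0.2680, 0.5051, 0.2268], E[r] = 1.4021, γ^t·E[r] = 0.367548, running G = 6.511071
t=7: π = [0.2680, 0.5052, 0.2268], E[r] = 1.4021, γ^t·E[r] = 0.294034, running G = 6.805105
t=8: π = [0.2680, 0.5052, 0.2268], E[r] = 1.4021, γ^t·E[r] = 0.235227, running G = 7.040332

G = 7.0403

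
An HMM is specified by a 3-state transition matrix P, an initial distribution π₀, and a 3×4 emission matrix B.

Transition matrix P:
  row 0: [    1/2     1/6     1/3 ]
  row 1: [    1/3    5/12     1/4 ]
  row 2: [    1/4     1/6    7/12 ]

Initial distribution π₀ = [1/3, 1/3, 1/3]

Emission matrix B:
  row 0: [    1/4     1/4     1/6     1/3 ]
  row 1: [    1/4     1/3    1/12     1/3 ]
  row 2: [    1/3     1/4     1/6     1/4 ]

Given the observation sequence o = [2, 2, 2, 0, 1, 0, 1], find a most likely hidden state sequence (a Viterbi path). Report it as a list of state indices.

t=0: δ = [5.556e-02, 2.778e-02, 5.556e-02]  (obs o_0=2)
t=1: δ = [4.630e-03, 9.645e-04, 5.401e-03]  ψ = [0, 1, 2]  (obs o_1=2)
t=2: δ = [3.858e-04, 7.502e-05, 5.251e-04]  ψ = [0, 2, 2]  (obs o_2=2)
t=3: δ = [4.823e-05, 2.188e-05, 1.021e-04]  ψ = [0, 2, 2]  (obs o_3=0)
t=4: δ = [6.382e-06, 5.673e-06, 1.489e-05]  ψ = [2, 2, 2]  (obs o_4=1)
t=5: δ = [9.307e-07, 6.204e-07, 2.895e-06]  ψ = [2, 2, 2]  (obs o_5=0)
t=6: δ = [1.810e-07, 1.609e-07, 4.222e-07]  ψ = [2, 2, 2]  (obs o_6=1)
backtrack: best end state = 2; path = [2, 2, 2, 2, 2, 2, 2]

path = [2, 2, 2, 2, 2, 2, 2]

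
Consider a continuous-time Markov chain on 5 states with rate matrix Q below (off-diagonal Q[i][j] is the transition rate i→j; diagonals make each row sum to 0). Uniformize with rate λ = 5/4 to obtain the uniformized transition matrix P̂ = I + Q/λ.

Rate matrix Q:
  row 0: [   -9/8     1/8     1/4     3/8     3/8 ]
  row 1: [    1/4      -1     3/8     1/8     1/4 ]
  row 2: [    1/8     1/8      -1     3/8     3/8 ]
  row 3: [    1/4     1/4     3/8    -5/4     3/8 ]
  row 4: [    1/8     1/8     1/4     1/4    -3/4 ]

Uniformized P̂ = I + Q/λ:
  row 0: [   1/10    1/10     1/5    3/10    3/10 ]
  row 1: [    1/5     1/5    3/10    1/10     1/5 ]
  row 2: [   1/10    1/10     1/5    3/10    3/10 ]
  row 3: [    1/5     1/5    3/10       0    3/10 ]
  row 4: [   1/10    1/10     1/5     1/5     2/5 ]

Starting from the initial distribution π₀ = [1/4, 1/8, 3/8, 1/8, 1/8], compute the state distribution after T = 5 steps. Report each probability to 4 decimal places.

π = [0.1317, 0.1317, 0.2317, 0.1861, 0.3187]

t=0: π = [0.2500, 0.1250, 0.3750, 0.1250, 0.1250]
t=1: π = [0.1250, 0.1250, 0.2250, 0.2250, 0.3000]
t=2: π = [0.1350, 0.1350, 0.2350, 0.1775, 0.3175]
t=3: π = [0.1313, 0.1313, 0.2313, 0.1880, 0.3183]
t=4: π = [0.1319, 0.1319, 0.2319, 0.1855, 0.3187]
t=5: π = [0.1317, 0.1317, 0.2317, 0.1861, 0.3187]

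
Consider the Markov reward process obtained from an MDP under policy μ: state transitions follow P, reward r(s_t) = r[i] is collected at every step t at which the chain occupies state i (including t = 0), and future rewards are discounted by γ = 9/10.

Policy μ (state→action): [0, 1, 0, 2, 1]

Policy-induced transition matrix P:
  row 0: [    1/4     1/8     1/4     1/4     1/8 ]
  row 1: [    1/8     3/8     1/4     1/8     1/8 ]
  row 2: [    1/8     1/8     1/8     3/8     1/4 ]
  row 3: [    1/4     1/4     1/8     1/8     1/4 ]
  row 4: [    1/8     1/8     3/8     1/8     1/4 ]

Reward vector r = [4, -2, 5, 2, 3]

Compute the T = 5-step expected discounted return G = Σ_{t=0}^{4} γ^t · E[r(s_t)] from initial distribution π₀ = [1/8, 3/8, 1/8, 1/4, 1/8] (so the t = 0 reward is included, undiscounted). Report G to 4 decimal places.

t=0: π = [0.1250, 0.3750, 0.1250, 0.2500, 0.1250], E[r] = 1.2500, γ^t·E[r] = 1.250000, running G = 1.250000
t=1: π = [0.1719, 0.2500, 0.2188, 0.1719, 0.1875], E[r] = 2.1875, γ^t·E[r] = 1.968750, running G = 3.218750
t=2: π = [0.1680, 0.2090, 0.2246, 0.2012, 0.1973], E[r] = 2.3711, γ^t·E[r] = 1.920586, running G = 5.139336
t=3: π = [0.1711, 0.2024, 0.2214, 0.2021, 0.2029], E[r] = 2.3999, γ^t·E[r] = 1.749529, running G = 6.888865
t=4: π = [0.1717, 0.2009, 0.2224, 0.2018, 0.2033], E[r] = 2.4104, γ^t·E[r] = 1.581464, running G = 8.470328

G = 8.4703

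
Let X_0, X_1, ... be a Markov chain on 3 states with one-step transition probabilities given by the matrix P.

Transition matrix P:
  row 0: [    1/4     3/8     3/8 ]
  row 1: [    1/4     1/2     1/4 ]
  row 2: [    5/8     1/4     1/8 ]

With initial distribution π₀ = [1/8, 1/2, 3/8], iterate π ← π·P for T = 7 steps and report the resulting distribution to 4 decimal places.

t=0: π = [0.1250, 0.5000, 0.3750]
t=1: π = [0.3906, 0.3906, 0.2188]
t=2: π = [0.3320, 0.3965, 0.2715]
t=3: π = [0.3518, 0.3906, 0.2576]
t=4: π = [0.3466, 0.3916, 0.2618]
t=5: π = [0.3482, 0.3912, 0.2606]
t=6: π = [0.3477, 0.3913, 0.2609]
t=7: π = [0.3479, 0.3913, 0.2608]

π = [0.3479, 0.3913, 0.2608]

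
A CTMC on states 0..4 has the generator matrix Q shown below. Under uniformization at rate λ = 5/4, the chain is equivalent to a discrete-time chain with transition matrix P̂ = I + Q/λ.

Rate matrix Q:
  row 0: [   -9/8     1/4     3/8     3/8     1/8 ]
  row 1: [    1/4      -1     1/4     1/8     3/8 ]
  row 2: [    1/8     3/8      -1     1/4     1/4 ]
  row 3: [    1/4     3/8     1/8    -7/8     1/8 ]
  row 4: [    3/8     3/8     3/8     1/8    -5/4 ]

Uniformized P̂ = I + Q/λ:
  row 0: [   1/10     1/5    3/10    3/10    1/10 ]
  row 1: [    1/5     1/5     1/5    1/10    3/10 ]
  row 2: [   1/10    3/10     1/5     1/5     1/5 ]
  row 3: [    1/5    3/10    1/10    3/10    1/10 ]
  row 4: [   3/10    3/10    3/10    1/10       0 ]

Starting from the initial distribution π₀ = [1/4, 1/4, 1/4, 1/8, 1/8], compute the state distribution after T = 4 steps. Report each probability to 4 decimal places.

t=0: π = [0.2500, 0.2500, 0.2500, 0.1250, 0.1250]
t=1: π = [0.1625, 0.2500, 0.2250, 0.2000, 0.1625]
t=2: π = [0.1775, 0.2588, 0.2125, 0.1950, 0.1563]
t=3: π = [0.1766, 0.2564, 0.2139, 0.1958, 0.1574]
t=4: π = [0.1767, 0.2567, 0.2138, 0.1959, 0.1569]

π = [0.1767, 0.2567, 0.2138, 0.1959, 0.1569]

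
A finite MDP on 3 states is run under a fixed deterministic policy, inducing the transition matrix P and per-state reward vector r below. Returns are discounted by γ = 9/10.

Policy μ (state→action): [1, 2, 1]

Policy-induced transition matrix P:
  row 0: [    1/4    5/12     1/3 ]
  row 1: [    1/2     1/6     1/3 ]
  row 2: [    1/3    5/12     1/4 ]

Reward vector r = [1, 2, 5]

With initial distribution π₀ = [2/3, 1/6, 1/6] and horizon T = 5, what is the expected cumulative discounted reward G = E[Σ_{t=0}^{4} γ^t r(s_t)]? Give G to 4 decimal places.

G = 9.8394

t=0: π = [0.6667, 0.1667, 0.1667], E[r] = 1.8333, γ^t·E[r] = 1.833333, running G = 1.833333
t=1: π = [0.3056, 0.3750, 0.3194], E[r] = 2.6528, γ^t·E[r] = 2.387500, running G = 4.220833
t=2: π = [0.3704, 0.3229, 0.3067], E[r] = 2.5498, γ^t·E[r] = 2.065313, running G = 6.286146
t=3: π = [0.3563, 0.3359, 0.3078], E[r] = 2.5670, γ^t·E[r] = 1.871367, running G = 8.157513
t=4: π = [0.3596, 0.3327, 0.3077], E[r] = 2.5634, γ^t·E[r] = 1.681863, running G = 9.839376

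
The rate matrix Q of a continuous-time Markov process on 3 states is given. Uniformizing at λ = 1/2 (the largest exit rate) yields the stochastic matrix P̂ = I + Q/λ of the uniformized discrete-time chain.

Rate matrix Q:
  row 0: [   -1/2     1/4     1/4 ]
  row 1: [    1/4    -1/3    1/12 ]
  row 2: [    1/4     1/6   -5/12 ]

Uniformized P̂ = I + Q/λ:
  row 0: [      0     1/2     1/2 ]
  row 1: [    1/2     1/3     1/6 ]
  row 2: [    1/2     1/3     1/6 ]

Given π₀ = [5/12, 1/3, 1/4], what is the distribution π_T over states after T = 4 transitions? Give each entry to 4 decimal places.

t=0: π = [0.4167, 0.3333, 0.2500]
t=1: π = [0.2917, 0.4028, 0.3056]
t=2: π = [0.3542, 0.3819, 0.2639]
t=3: π = [0.3229, 0.3924, 0.2847]
t=4: π = [0.3385, 0.3872, 0.2743]

π = [0.3385, 0.3872, 0.2743]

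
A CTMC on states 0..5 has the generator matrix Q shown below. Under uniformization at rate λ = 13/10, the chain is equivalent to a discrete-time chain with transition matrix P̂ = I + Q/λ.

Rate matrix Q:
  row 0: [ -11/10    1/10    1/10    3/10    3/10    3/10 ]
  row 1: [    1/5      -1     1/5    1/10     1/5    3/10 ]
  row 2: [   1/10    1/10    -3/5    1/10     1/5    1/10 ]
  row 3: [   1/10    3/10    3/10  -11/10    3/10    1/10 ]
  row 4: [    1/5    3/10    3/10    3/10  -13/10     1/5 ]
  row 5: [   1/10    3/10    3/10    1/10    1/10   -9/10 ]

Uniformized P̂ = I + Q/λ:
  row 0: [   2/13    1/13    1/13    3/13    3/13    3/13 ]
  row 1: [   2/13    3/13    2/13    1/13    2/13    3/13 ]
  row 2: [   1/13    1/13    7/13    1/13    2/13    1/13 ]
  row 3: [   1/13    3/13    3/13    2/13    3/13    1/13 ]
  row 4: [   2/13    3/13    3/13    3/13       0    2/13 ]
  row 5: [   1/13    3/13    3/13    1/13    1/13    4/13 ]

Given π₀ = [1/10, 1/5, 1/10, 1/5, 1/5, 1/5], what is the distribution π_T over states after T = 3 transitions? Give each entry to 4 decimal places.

t=0: π = [0.1000, 0.2000, 0.1000, 0.2000, 0.2000, 0.2000]
t=1: π = [0.1154, 0.2000, 0.2308, 0.1385, 0.1308, 0.1846]
t=2: π = [0.1112, 0.1775, 0.2686, 0.1254, 0.1391, 0.1781]
t=3: π = [0.1098, 0.1723, 0.2827, 0.1251, 0.1370, 0.1731]

π = [0.1098, 0.1723, 0.2827, 0.1251, 0.1370, 0.1731]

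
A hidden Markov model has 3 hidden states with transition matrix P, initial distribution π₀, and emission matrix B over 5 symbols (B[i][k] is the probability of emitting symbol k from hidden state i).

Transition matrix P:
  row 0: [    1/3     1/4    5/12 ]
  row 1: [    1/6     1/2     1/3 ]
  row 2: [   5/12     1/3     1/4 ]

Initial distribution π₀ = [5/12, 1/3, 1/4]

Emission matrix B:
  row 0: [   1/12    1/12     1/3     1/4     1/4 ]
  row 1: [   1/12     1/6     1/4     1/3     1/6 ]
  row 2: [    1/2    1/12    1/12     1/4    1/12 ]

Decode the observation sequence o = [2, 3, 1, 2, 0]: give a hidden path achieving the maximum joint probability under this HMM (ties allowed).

path = [1, 1, 1, 1, 2]

t=0: δ = [1.389e-01, 8.333e-02, 2.083e-02]  (obs o_0=2)
t=1: δ = [1.157e-02, 1.389e-02, 1.447e-02]  ψ = [0, 1, 0]  (obs o_1=3)
t=2: δ = [5.023e-04, 1.157e-03, 4.019e-04]  ψ = [2, 1, 0]  (obs o_2=1)
t=3: δ = [6.430e-05, 1.447e-04, 3.215e-05]  ψ = [1, 1, 1]  (obs o_3=2)
t=4: δ = [2.009e-06, 6.028e-06, 2.411e-05]  ψ = [1, 1, 1]  (obs o_4=0)
backtrack: best end state = 2; path = [1, 1, 1, 1, 2]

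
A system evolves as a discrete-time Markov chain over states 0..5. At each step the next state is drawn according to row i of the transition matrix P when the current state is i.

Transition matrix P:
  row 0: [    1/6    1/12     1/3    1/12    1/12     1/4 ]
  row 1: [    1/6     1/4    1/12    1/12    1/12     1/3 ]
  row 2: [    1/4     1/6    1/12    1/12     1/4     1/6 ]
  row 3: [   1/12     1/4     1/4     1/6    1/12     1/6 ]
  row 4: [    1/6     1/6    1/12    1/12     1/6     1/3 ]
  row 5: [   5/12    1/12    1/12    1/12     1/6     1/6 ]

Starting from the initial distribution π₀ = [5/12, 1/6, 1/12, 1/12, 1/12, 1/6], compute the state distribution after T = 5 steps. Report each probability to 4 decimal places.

t=0: π = [0.4167, 0.1667, 0.0833, 0.0833, 0.0833, 0.1667]
t=1: π = [0.2083, 0.1389, 0.2014, 0.0903, 0.1181, 0.2431]
t=2: π = [0.2367, 0.1481, 0.1505, 0.0909, 0.1470, 0.2269]
t=3: π = [0.2283, 0.1480, 0.1576, 0.0909, 0.1396, 0.2356]
t=4: π = [0.2311, 0.1479, 0.1556, 0.0909, 0.1409, 0.2336]
t=5: π = [0.2305, 0.1478, 0.1563, 0.0909, 0.1405, 0.2341]

π = [0.2305, 0.1478, 0.1563, 0.0909, 0.1405, 0.2341]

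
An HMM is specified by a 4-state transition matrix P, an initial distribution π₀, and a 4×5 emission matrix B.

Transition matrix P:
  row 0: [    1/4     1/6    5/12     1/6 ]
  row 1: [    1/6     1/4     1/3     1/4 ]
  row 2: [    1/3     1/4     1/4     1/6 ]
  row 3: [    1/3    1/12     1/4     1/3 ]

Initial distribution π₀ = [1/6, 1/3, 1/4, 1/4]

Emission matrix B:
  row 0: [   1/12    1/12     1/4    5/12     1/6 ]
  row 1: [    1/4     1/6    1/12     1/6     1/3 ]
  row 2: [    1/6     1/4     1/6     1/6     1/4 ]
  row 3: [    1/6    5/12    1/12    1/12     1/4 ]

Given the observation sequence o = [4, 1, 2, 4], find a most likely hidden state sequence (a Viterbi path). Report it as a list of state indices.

t=0: δ = [2.778e-02, 1.111e-01, 6.250e-02, 6.250e-02]  (obs o_0=4)
t=1: δ = [1.736e-03, 4.630e-03, 9.259e-03, 1.157e-02]  ψ = [2, 1, 1, 1]  (obs o_1=1)
t=2: δ = [9.645e-04, 1.929e-04, 4.823e-04, 3.215e-04]  ψ = [3, 2, 3, 3]  (obs o_2=2)
t=3: δ = [4.019e-05, 5.358e-05, 1.005e-04, 4.019e-05]  ψ = [0, 0, 0, 0]  (obs o_3=4)
backtrack: best end state = 2; path = [1, 3, 0, 2]

path = [1, 3, 0, 2]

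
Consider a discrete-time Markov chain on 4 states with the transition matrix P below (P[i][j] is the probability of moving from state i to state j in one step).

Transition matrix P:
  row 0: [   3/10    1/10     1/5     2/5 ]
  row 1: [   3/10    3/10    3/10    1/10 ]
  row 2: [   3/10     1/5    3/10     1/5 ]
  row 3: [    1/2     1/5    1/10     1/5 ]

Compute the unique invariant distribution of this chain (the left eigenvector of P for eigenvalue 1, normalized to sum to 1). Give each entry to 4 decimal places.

Balance equations π_j = Σ_i π_i·P[i][j]:
  π_0 = 3/10·π_0 + 3/10·π_1 + 3/10·π_2 + 1/2·π_3
  π_1 = 1/10·π_0 + 3/10·π_1 + 1/5·π_2 + 1/5·π_3
  π_2 = 1/5·π_0 + 3/10·π_1 + 3/10·π_2 + 1/10·π_3
  normalize: π_0 + π_1 + π_2 + π_3 = 1
Solving the linear system gives exactly π = [151/431, 79/431, 185/862, 217/862].

π = [0.3503, 0.1833, 0.2146, 0.2517]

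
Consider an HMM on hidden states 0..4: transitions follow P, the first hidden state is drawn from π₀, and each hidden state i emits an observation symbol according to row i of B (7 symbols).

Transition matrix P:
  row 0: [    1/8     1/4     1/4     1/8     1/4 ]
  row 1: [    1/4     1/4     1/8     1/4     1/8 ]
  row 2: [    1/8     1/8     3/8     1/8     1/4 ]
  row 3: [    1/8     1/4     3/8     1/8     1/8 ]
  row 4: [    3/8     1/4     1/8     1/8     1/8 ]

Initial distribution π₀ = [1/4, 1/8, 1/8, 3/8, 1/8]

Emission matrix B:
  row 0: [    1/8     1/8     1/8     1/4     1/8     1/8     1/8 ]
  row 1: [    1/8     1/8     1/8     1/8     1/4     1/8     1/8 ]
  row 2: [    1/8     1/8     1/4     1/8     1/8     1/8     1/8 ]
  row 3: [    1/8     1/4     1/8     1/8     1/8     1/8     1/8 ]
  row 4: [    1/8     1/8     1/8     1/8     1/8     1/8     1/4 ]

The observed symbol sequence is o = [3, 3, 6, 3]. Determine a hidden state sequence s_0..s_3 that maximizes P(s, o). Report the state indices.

t=0: δ = [6.250e-02, 1.562e-02, 1.562e-02, 4.688e-02, 1.562e-02]  (obs o_0=3)
t=1: δ = [1.953e-03, 1.953e-03, 2.197e-03, 9.766e-04, 1.953e-03]  ψ = [0, 0, 3, 0, 0]  (obs o_1=3)
t=2: δ = [9.155e-05, 6.104e-05, 1.030e-04, 6.104e-05, 1.373e-04]  ψ = [4, 0, 2, 1, 2]  (obs o_2=6)
t=3: δ = [1.287e-05, 4.292e-06, 4.828e-06, 2.146e-06, 3.219e-06]  ψ = [4, 4, 2, 4, 2]  (obs o_3=3)
backtrack: best end state = 0; path = [3, 2, 4, 0]

path = [3, 2, 4, 0]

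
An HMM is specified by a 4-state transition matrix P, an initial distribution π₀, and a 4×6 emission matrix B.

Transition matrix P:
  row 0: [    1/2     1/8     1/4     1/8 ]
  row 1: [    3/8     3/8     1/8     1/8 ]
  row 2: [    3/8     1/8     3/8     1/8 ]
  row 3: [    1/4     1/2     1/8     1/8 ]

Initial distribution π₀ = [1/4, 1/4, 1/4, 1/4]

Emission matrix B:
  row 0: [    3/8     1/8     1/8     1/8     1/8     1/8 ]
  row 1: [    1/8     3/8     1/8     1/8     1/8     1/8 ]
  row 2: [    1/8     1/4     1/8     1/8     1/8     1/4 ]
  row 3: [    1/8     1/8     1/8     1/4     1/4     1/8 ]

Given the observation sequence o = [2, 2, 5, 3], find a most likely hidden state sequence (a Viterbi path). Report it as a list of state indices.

t=0: δ = [3.125e-02, 3.125e-02, 3.125e-02, 3.125e-02]  (obs o_0=2)
t=1: δ = [1.953e-03, 1.953e-03, 1.465e-03, 4.883e-04]  ψ = [0, 3, 2, 0]  (obs o_1=2)
t=2: δ = [1.221e-04, 9.155e-05, 1.373e-04, 3.052e-05]  ψ = [0, 1, 2, 0]  (obs o_2=5)
t=3: δ = [7.629e-06, 4.292e-06, 6.437e-06, 4.292e-06]  ψ = [0, 1, 2, 2]  (obs o_3=3)
backtrack: best end state = 0; path = [0, 0, 0, 0]

path = [0, 0, 0, 0]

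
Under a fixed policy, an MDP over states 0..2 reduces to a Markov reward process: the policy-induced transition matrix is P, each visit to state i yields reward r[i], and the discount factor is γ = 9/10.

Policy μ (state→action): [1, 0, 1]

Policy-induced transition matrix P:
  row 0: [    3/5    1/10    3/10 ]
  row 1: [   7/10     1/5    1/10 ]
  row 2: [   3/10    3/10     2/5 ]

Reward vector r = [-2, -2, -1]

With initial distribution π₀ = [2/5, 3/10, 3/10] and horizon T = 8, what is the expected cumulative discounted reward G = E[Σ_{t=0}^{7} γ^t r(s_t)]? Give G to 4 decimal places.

G = -9.7352

t=0: π = [0.4000, 0.3000, 0.3000], E[r] = -1.7000, γ^t·E[r] = -1.700000, running G = -1.700000
t=1: π = [0.5400, 0.1900, 0.2700], E[r] = -1.7300, γ^t·E[r] = -1.557000, running G = -3.257000
t=2: π = [0.5380, 0.1730, 0.2890], E[r] = -1.7110, γ^t·E[r] = -1.385910, running G = -4.642910
t=3: π = [0.5306, 0.1751, 0.2943], E[r] = -1.7057, γ^t·E[r] = -1.243455, running G = -5.886365
t=4: π = [0.5292, 0.1764, 0.2944], E[r] = -1.7056, γ^t·E[r] = -1.119038, running G = -7.005403
t=5: π = [0.5293, 0.1765, 0.2942], E[r] = -1.7058, γ^t·E[r] = -1.007277, running G = -8.012680
t=6: π = [0.5294, 0.1765, 0.2941], E[r] = -1.7059, γ^t·E[r] = -0.906578, running G = -8.919259
t=7: π = [0.5294, 0.1765, 0.2941], E[r] = -1.7059, γ^t·E[r] = -0.815920, running G = -9.735178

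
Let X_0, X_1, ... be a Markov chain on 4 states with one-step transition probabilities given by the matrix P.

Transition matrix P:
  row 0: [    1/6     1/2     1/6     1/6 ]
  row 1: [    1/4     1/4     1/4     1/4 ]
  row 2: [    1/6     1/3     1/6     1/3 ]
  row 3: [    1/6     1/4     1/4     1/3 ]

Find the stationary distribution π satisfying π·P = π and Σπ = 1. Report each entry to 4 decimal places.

π = [0.1930, 0.3162, 0.2159, 0.2748]

Balance equations π_j = Σ_i π_i·P[i][j]:
  π_0 = 1/6·π_0 + 1/4·π_1 + 1/6·π_2 + 1/6·π_3
  π_1 = 1/2·π_0 + 1/4·π_1 + 1/3·π_2 + 1/4·π_3
  π_2 = 1/6·π_0 + 1/4·π_1 + 1/6·π_2 + 1/4·π_3
  normalize: π_0 + π_1 + π_2 + π_3 = 1
Solving the linear system gives exactly π = [177/917, 290/917, 198/917, 36/131].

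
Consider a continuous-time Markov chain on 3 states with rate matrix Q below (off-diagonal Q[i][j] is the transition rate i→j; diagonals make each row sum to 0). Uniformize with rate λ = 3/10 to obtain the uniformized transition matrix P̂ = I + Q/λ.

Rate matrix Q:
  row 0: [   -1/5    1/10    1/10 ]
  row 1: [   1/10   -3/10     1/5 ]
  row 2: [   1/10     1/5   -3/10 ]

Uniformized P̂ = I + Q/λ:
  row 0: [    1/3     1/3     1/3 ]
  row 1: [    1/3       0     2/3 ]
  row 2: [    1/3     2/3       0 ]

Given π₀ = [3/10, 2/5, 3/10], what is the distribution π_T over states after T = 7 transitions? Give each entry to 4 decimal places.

t=0: π = [0.3000, 0.4000, 0.3000]
t=1: π = [0.3333, 0.3000, 0.3667]
t=2: π = [0.3333, 0.3556, 0.3111]
t=3: π = [0.3333, 0.3185, 0.3481]
t=4: π = [0.3333, 0.3432, 0.3235]
t=5: π = [0.3333, 0.3267, 0.3399]
t=6: π = [0.3333, 0.3377, 0.3289]
t=7: π = [0.3333, 0.3304, 0.3363]

π = [0.3333, 0.3304, 0.3363]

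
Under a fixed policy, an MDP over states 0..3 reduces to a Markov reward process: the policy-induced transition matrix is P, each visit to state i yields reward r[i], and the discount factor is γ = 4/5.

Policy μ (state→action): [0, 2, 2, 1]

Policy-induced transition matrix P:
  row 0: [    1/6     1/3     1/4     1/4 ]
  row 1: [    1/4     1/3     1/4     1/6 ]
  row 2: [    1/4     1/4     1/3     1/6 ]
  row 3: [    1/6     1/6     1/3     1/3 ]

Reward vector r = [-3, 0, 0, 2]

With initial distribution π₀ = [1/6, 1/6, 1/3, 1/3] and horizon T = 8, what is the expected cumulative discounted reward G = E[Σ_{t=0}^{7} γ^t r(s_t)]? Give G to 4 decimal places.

G = -0.4196

t=0: π = [0.1667, 0.1667, 0.3333, 0.3333], E[r] = 0.1667, γ^t·E[r] = 0.166667, running G = 0.166667
t=1: π = [0.2083, 0.2500, 0.3056, 0.2361], E[r] = -0.1528, γ^t·E[r] = -0.122222, running G = 0.044444
t=2: π = [0.2130, 0.2685, 0.2951, 0.2234], E[r] = -0.1921, γ^t·E[r] = -0.122963, running G = -0.078519
t=3: π = [0.2136, 0.2715, 0.2932, 0.2216], E[r] = -0.1976, γ^t·E[r] = -0.101185, running G = -0.179704
t=4: π = [0.2137, 0.2720, 0.2929, 0.2214], E[r] = -0.1984, γ^t·E[r] = -0.081248, running G = -0.260951
t=5: π = [0.2137, 0.2720, 0.2929, 0.2214], E[r] = -0.1985, γ^t·E[r] = -0.065031, running G = -0.325982
t=6: π = [0.2137, 0.2720, 0.2929, 0.2214], E[r] = -0.1985, γ^t·E[r] = -0.052028, running G = -0.378010
t=7: π = [0.2137, 0.2720, 0.2929, 0.2214], E[r] = -0.1985, γ^t·E[r] = -0.041623, running G = -0.419633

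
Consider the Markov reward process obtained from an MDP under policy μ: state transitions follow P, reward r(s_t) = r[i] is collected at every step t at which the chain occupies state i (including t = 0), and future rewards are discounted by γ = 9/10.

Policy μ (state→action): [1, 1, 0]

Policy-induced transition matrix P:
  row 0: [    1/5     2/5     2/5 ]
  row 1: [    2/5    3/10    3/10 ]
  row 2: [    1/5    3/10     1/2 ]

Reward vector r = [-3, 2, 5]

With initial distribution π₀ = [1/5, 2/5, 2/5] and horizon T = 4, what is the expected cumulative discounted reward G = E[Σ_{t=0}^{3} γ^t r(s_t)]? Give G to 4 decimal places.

G = 6.7444

t=0: π = [0.2000, 0.4000, 0.4000], E[r] = 2.2000, γ^t·E[r] = 2.200000, running G = 2.200000
t=1: π = [0.2800, 0.3200, 0.4000], E[r] = 1.8000, γ^t·E[r] = 1.620000, running G = 3.820000
t=2: π = [0.2640, 0.3280, 0.4080], E[r] = 1.9040, γ^t·E[r] = 1.542240, running G = 5.362240
t=3: π = [0.2656, 0.3264, 0.4080], E[r] = 1.8960, γ^t·E[r] = 1.382184, running G = 6.744424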